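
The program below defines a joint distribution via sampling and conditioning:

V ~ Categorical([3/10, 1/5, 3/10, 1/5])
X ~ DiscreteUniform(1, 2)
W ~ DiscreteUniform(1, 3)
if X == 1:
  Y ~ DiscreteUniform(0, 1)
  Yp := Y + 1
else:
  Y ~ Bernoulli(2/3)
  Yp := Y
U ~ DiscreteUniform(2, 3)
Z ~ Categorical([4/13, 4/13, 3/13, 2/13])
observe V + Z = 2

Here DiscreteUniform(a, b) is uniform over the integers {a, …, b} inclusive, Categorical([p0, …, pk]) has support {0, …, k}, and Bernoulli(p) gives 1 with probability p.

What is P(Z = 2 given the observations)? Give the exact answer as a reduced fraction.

P(Z = 2 | obs) = 9/29

Enumerate traces; 72 have nonzero weight after conditioning:
  (V=0, X=1, W=1, Y=0, U=2, Z=2) weight 3/1040
  (V=0, X=1, W=1, Y=0, U=3, Z=2) weight 3/1040
  (V=0, X=1, W=1, Y=1, U=2, Z=2) weight 3/1040
  (V=0, X=1, W=1, Y=1, U=3, Z=2) weight 3/1040
  (V=0, X=1, W=2, Y=0, U=2, Z=2) weight 3/1040
  (V=0, X=1, W=2, Y=0, U=3, Z=2) weight 3/1040
  (V=0, X=1, W=2, Y=1, U=2, Z=2) weight 3/1040
  (V=0, X=1, W=2, Y=1, U=3, Z=2) weight 3/1040
  (V=1, X=1, W=1, Y=0, U=2, Z=1) weight 1/390
  (V=2, X=1, W=1, Y=0, U=2, Z=0) weight 1/260
  … 62 more
Group by Z:
  weight(Z=0) = 6/65
  weight(Z=1) = 4/65
  weight(Z=2) = 9/130
Total weight = 6/65 + 4/65 + 9/130 = 29/130
P(Z=0 | obs) = 6/65 / 29/130 = 12/29
P(Z=1 | obs) = 4/65 / 29/130 = 8/29
P(Z=2 | obs) = 9/130 / 29/130 = 9/29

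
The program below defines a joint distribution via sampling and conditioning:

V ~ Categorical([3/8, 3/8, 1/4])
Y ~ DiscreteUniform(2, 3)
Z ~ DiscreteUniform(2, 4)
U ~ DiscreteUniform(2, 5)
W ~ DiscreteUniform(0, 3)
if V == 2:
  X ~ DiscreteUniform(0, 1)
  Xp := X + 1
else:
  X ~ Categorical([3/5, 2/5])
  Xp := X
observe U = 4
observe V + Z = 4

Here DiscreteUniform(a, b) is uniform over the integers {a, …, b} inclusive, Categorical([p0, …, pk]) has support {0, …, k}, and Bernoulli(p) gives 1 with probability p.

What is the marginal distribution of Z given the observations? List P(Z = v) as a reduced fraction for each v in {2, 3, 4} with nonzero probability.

P(Z=2) = 1/4, P(Z=3) = 3/8, P(Z=4) = 3/8

Enumerate traces; 48 have nonzero weight after conditioning:
  (V=0, Y=2, Z=4, U=4, W=0, X=0) weight 3/1280
  (V=0, Y=2, Z=4, U=4, W=0, X=1) weight 1/640
  (V=0, Y=2, Z=4, U=4, W=1, X=0) weight 3/1280
  (V=0, Y=2, Z=4, U=4, W=1, X=1) weight 1/640
  (V=0, Y=2, Z=4, U=4, W=2, X=0) weight 3/1280
  (V=0, Y=2, Z=4, U=4, W=2, X=1) weight 1/640
  (V=0, Y=2, Z=4, U=4, W=3, X=0) weight 3/1280
  (V=0, Y=2, Z=4, U=4, W=3, X=1) weight 1/640
  (V=1, Y=2, Z=3, U=4, W=0, X=0) weight 3/1280
  (V=2, Y=2, Z=2, U=4, W=0, X=0) weight 1/768
  … 38 more
Group by Z:
  weight(Z=2) = 1/48
  weight(Z=3) = 1/32
  weight(Z=4) = 1/32
Total weight = 1/48 + 1/32 + 1/32 = 1/12
P(Z=2 | obs) = 1/48 / 1/12 = 1/4
P(Z=3 | obs) = 1/32 / 1/12 = 3/8
P(Z=4 | obs) = 1/32 / 1/12 = 3/8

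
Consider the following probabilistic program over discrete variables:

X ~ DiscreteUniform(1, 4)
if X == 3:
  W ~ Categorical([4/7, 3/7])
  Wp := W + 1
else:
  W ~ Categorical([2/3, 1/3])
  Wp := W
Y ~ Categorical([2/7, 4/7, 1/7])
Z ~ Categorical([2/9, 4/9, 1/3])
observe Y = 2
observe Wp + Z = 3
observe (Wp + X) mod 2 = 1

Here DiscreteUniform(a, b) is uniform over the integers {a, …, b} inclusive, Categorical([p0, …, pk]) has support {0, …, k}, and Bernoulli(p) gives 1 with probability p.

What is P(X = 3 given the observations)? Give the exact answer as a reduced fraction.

P(X = 3 | obs) = 6/13

Enumerate traces; 3 have nonzero weight after conditioning:
  (X=2, W=1, Y=2, Z=2) weight 1/252
  (X=3, W=1, Y=2, Z=1) weight 1/147
  (X=4, W=1, Y=2, Z=2) weight 1/252
Group by X:
  weight(X=2) = 1/252
  weight(X=3) = 1/147
  weight(X=4) = 1/252
Total weight = 1/252 + 1/147 + 1/252 = 13/882
P(X=2 | obs) = 1/252 / 13/882 = 7/26
P(X=3 | obs) = 1/147 / 13/882 = 6/13
P(X=4 | obs) = 1/252 / 13/882 = 7/26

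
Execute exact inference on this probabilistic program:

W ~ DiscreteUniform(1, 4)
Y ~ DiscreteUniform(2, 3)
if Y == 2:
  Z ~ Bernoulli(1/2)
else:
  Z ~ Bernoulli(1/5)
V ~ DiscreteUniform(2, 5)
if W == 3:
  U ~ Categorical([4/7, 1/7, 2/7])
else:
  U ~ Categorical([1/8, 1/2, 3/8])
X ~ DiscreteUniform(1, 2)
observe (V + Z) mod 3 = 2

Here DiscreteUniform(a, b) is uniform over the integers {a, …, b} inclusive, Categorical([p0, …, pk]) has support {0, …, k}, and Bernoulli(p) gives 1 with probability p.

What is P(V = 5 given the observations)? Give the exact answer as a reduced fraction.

P(V = 5 | obs) = 13/33

Enumerate traces; 144 have nonzero weight after conditioning:
  (W=1, Y=2, Z=0, V=2, U=0, X=1) weight 1/1024
  (W=1, Y=2, Z=0, V=2, U=0, X=2) weight 1/1024
  (W=1, Y=2, Z=0, V=2, U=1, X=1) weight 1/256
  (W=1, Y=2, Z=0, V=2, U=1, X=2) weight 1/256
  (W=1, Y=2, Z=0, V=2, U=2, X=1) weight 3/1024
  (W=1, Y=2, Z=0, V=2, U=2, X=2) weight 3/1024
  (W=1, Y=2, Z=0, V=5, U=0, X=1) weight 1/1024
  (W=1, Y=2, Z=0, V=5, U=0, X=2) weight 1/1024
  (W=1, Y=2, Z=1, V=4, U=0, X=1) weight 1/1024
  … 135 more
Group by V:
  weight(V=2) = 13/80
  weight(V=4) = 7/80
  weight(V=5) = 13/80
Total weight = 13/80 + 7/80 + 13/80 = 33/80
P(V=2 | obs) = 13/80 / 33/80 = 13/33
P(V=4 | obs) = 7/80 / 33/80 = 7/33
P(V=5 | obs) = 13/80 / 33/80 = 13/33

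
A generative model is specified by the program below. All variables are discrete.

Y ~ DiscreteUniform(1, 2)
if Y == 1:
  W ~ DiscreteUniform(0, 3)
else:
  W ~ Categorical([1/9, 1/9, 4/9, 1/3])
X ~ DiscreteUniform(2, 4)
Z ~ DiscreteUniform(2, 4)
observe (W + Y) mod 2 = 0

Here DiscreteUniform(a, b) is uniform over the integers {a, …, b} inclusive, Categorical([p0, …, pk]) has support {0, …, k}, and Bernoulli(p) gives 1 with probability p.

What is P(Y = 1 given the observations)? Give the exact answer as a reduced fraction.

P(Y = 1 | obs) = 9/19

Enumerate traces; 36 have nonzero weight after conditioning:
  (Y=1, W=1, X=2, Z=2) weight 1/72
  (Y=1, W=1, X=2, Z=3) weight 1/72
  (Y=1, W=1, X=2, Z=4) weight 1/72
  (Y=1, W=1, X=3, Z=2) weight 1/72
  (Y=1, W=1, X=3, Z=3) weight 1/72
  (Y=1, W=1, X=3, Z=4) weight 1/72
  (Y=1, W=1, X=4, Z=2) weight 1/72
  (Y=1, W=1, X=4, Z=3) weight 1/72
  (Y=2, W=0, X=2, Z=2) weight 1/162
  … 27 more
Group by Y:
  weight(Y=1) = 1/4
  weight(Y=2) = 5/18
Total weight = 1/4 + 5/18 = 19/36
P(Y=1 | obs) = 1/4 / 19/36 = 9/19
P(Y=2 | obs) = 5/18 / 19/36 = 10/19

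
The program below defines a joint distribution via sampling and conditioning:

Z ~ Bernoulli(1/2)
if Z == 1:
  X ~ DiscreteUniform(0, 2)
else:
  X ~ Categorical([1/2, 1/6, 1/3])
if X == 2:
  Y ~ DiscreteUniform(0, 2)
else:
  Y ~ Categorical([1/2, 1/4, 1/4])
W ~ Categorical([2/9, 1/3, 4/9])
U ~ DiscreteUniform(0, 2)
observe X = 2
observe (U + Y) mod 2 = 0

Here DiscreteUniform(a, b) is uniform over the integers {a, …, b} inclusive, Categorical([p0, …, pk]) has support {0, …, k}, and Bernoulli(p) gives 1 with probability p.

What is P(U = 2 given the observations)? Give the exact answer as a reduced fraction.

Enumerate traces; 30 have nonzero weight after conditioning:
  (Z=0, X=2, Y=0, W=0, U=0) weight 1/243
  (Z=0, X=2, Y=0, W=0, U=2) weight 1/243
  (Z=0, X=2, Y=0, W=1, U=0) weight 1/162
  (Z=0, X=2, Y=0, W=1, U=2) weight 1/162
  (Z=0, X=2, Y=0, W=2, U=0) weight 2/243
  (Z=0, X=2, Y=0, W=2, U=2) weight 2/243
  (Z=0, X=2, Y=1, W=0, U=1) weight 1/243
  (Z=0, X=2, Y=1, W=1, U=1) weight 1/162
  … 22 more
Group by U:
  weight(U=0) = 2/27
  weight(U=1) = 1/27
  weight(U=2) = 2/27
Total weight = 2/27 + 1/27 + 2/27 = 5/27
P(U=0 | obs) = 2/27 / 5/27 = 2/5
P(U=1 | obs) = 1/27 / 5/27 = 1/5
P(U=2 | obs) = 2/27 / 5/27 = 2/5

P(U = 2 | obs) = 2/5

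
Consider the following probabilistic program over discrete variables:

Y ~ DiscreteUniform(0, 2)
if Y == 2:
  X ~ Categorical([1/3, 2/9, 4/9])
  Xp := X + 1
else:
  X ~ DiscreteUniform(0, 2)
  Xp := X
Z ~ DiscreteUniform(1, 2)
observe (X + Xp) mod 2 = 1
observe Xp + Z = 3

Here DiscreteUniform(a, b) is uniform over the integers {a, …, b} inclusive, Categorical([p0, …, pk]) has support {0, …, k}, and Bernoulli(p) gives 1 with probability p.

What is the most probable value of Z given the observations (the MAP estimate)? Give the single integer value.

Enumerate traces; 2 have nonzero weight after conditioning:
  (Y=2, X=0, Z=2) weight 1/18
  (Y=2, X=1, Z=1) weight 1/27
Group by Z:
  weight(Z=1) = 1/27
  weight(Z=2) = 1/18
Total weight = 1/27 + 1/18 = 5/54
P(Z=1 | obs) = 1/27 / 5/54 = 2/5
P(Z=2 | obs) = 1/18 / 5/54 = 3/5
argmax = 2

argmax_v P(Z = v | obs) = 2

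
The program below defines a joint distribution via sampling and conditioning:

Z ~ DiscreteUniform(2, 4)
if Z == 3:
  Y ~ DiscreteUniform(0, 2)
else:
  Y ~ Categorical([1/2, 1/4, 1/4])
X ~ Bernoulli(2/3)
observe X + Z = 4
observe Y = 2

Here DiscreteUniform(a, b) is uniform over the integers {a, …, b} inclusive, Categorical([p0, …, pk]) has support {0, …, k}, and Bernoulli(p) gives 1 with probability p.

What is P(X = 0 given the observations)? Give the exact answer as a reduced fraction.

Enumerate traces; 2 have nonzero weight after conditioning:
  (Z=3, Y=2, X=1) weight 2/27
  (Z=4, Y=2, X=0) weight 1/36
Group by X:
  weight(X=0) = 1/36
  weight(X=1) = 2/27
Total weight = 1/36 + 2/27 = 11/108
P(X=0 | obs) = 1/36 / 11/108 = 3/11
P(X=1 | obs) = 2/27 / 11/108 = 8/11

P(X = 0 | obs) = 3/11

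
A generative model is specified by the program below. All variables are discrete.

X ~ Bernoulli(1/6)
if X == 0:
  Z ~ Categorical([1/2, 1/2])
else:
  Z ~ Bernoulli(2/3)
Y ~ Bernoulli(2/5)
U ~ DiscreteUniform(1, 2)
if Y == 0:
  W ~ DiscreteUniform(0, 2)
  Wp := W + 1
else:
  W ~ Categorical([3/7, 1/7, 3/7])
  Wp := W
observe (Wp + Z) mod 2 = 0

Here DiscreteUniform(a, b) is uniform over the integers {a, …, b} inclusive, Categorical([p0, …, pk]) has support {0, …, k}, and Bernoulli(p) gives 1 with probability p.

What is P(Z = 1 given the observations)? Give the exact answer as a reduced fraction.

P(Z = 1 | obs) = 16/33

Enumerate traces; 24 have nonzero weight after conditioning:
  (X=0, Z=0, Y=0, U=1, W=1) weight 1/24
  (X=0, Z=0, Y=0, U=2, W=1) weight 1/24
  (X=0, Z=0, Y=1, U=1, W=0) weight 1/28
  (X=0, Z=0, Y=1, U=1, W=2) weight 1/28
  (X=0, Z=0, Y=1, U=2, W=0) weight 1/28
  (X=0, Z=0, Y=1, U=2, W=2) weight 1/28
  (X=0, Z=1, Y=0, U=1, W=0) weight 1/24
  (X=0, Z=1, Y=0, U=1, W=2) weight 1/24
  … 16 more
Group by Z:
  weight(Z=0) = 323/1260
  weight(Z=1) = 76/315
Total weight = 323/1260 + 76/315 = 209/420
P(Z=0 | obs) = 323/1260 / 209/420 = 17/33
P(Z=1 | obs) = 76/315 / 209/420 = 16/33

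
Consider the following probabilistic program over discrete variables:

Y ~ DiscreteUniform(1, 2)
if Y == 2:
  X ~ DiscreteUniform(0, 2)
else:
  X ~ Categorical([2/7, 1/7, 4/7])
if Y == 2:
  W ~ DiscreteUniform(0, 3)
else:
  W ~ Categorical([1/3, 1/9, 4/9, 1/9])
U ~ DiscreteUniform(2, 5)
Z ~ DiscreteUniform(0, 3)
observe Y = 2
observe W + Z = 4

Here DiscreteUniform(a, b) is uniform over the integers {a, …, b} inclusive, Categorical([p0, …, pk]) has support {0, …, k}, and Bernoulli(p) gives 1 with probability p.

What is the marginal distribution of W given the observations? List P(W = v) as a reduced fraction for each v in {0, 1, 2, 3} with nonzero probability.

Enumerate traces; 36 have nonzero weight after conditioning:
  (Y=2, X=0, W=1, U=2, Z=3) weight 1/384
  (Y=2, X=0, W=1, U=3, Z=3) weight 1/384
  (Y=2, X=0, W=1, U=4, Z=3) weight 1/384
  (Y=2, X=0, W=1, U=5, Z=3) weight 1/384
  (Y=2, X=0, W=2, U=2, Z=2) weight 1/384
  (Y=2, X=0, W=2, U=3, Z=2) weight 1/384
  (Y=2, X=0, W=2, U=4, Z=2) weight 1/384
  (Y=2, X=0, W=2, U=5, Z=2) weight 1/384
  (Y=2, X=0, W=3, U=2, Z=1) weight 1/384
  … 27 more
Group by W:
  weight(W=1) = 1/32
  weight(W=2) = 1/32
  weight(W=3) = 1/32
Total weight = 1/32 + 1/32 + 1/32 = 3/32
P(W=1 | obs) = 1/32 / 3/32 = 1/3
P(W=2 | obs) = 1/32 / 3/32 = 1/3
P(W=3 | obs) = 1/32 / 3/32 = 1/3

P(W=1) = 1/3, P(W=2) = 1/3, P(W=3) = 1/3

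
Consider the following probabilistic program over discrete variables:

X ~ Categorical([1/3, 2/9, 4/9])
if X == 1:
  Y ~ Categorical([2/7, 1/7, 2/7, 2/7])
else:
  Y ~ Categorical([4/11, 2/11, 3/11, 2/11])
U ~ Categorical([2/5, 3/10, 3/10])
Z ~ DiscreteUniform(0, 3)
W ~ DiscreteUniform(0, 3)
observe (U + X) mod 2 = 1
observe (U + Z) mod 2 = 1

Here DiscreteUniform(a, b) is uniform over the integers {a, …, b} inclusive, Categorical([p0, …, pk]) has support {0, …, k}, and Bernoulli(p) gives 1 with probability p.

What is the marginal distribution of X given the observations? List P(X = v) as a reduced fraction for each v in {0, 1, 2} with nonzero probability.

Enumerate traces; 128 have nonzero weight after conditioning:
  (X=0, Y=0, U=1, Z=0, W=0) weight 1/440
  (X=0, Y=0, U=1, Z=0, W=1) weight 1/440
  (X=0, Y=0, U=1, Z=0, W=2) weight 1/440
  (X=0, Y=0, U=1, Z=0, W=3) weight 1/440
  (X=0, Y=0, U=1, Z=2, W=0) weight 1/440
  (X=0, Y=0, U=1, Z=2, W=1) weight 1/440
  (X=0, Y=0, U=1, Z=2, W=2) weight 1/440
  (X=0, Y=0, U=1, Z=2, W=3) weight 1/440
  (X=1, Y=0, U=0, Z=1, W=0) weight 1/630
  (X=2, Y=0, U=1, Z=0, W=0) weight 1/330
  … 118 more
Group by X:
  weight(X=0) = 1/20
  weight(X=1) = 7/90
  weight(X=2) = 1/15
Total weight = 1/20 + 7/90 + 1/15 = 7/36
P(X=0 | obs) = 1/20 / 7/36 = 9/35
P(X=1 | obs) = 7/90 / 7/36 = 2/5
P(X=2 | obs) = 1/15 / 7/36 = 12/35

P(X=0) = 9/35, P(X=1) = 2/5, P(X=2) = 12/35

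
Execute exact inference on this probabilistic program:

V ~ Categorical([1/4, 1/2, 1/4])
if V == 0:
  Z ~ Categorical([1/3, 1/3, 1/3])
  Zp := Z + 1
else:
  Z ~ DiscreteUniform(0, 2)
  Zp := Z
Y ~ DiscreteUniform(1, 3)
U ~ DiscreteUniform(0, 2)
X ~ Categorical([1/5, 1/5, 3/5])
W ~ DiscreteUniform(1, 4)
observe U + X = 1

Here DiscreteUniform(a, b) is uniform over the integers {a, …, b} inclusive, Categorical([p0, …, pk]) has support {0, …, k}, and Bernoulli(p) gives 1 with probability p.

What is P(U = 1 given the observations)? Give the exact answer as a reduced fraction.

Enumerate traces; 216 have nonzero weight after conditioning:
  (V=0, Z=0, Y=1, U=0, X=1, W=1) weight 1/2160
  (V=0, Z=0, Y=1, U=0, X=1, W=2) weight 1/2160
  (V=0, Z=0, Y=1, U=0, X=1, W=3) weight 1/2160
  (V=0, Z=0, Y=1, U=0, X=1, W=4) weight 1/2160
  (V=0, Z=0, Y=1, U=1, X=0, W=1) weight 1/2160
  (V=0, Z=0, Y=1, U=1, X=0, W=2) weight 1/2160
  (V=0, Z=0, Y=1, U=1, X=0, W=3) weight 1/2160
  (V=0, Z=0, Y=1, U=1, X=0, W=4) weight 1/2160
  … 208 more
Group by U:
  weight(U=0) = 1/15
  weight(U=1) = 1/15
Total weight = 1/15 + 1/15 = 2/15
P(U=0 | obs) = 1/15 / 2/15 = 1/2
P(U=1 | obs) = 1/15 / 2/15 = 1/2

P(U = 1 | obs) = 1/2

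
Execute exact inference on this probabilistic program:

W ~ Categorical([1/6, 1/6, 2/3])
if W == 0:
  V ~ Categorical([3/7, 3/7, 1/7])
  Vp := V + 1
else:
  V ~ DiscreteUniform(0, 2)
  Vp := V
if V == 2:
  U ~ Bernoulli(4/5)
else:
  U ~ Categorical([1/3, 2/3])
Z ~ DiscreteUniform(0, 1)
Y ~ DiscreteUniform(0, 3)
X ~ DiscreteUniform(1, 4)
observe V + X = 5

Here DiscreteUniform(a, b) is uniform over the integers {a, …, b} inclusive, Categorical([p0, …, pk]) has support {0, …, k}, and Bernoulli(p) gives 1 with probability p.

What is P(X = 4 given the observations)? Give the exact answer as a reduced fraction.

P(X = 4 | obs) = 22/41

Enumerate traces; 96 have nonzero weight after conditioning:
  (W=0, V=1, U=0, Z=0, Y=0, X=4) weight 1/1344
  (W=0, V=1, U=0, Z=0, Y=1, X=4) weight 1/1344
  (W=0, V=1, U=0, Z=0, Y=2, X=4) weight 1/1344
  (W=0, V=1, U=0, Z=0, Y=3, X=4) weight 1/1344
  (W=0, V=1, U=0, Z=1, Y=0, X=4) weight 1/1344
  (W=0, V=1, U=0, Z=1, Y=1, X=4) weight 1/1344
  (W=0, V=1, U=0, Z=1, Y=2, X=4) weight 1/1344
  (W=0, V=1, U=0, Z=1, Y=3, X=4) weight 1/1344
  (W=0, V=2, U=0, Z=0, Y=0, X=3) weight 1/6720
  … 87 more
Group by X:
  weight(X=3) = 19/252
  weight(X=4) = 11/126
Total weight = 19/252 + 11/126 = 41/252
P(X=3 | obs) = 19/252 / 41/252 = 19/41
P(X=4 | obs) = 11/126 / 41/252 = 22/41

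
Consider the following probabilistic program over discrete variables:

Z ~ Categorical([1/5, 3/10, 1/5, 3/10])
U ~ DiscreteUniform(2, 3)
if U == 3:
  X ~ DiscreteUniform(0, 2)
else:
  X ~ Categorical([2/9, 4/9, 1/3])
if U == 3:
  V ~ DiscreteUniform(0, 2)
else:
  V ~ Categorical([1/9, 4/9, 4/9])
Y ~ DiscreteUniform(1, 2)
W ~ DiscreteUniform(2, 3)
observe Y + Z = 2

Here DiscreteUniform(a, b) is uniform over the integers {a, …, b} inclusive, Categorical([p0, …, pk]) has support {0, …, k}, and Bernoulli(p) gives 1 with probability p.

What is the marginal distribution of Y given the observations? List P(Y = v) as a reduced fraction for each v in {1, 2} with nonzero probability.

P(Y=1) = 3/5, P(Y=2) = 2/5

Enumerate traces; 72 have nonzero weight after conditioning:
  (Z=0, U=2, X=0, V=0, Y=2, W=2) weight 1/1620
  (Z=0, U=2, X=0, V=0, Y=2, W=3) weight 1/1620
  (Z=0, U=2, X=0, V=1, Y=2, W=2) weight 1/405
  (Z=0, U=2, X=0, V=1, Y=2, W=3) weight 1/405
  (Z=0, U=2, X=0, V=2, Y=2, W=2) weight 1/405
  (Z=0, U=2, X=0, V=2, Y=2, W=3) weight 1/405
  (Z=0, U=2, X=1, V=0, Y=2, W=2) weight 1/810
  (Z=0, U=2, X=1, V=0, Y=2, W=3) weight 1/810
  (Z=1, U=2, X=0, V=0, Y=1, W=2) weight 1/1080
  … 63 more
Group by Y:
  weight(Y=1) = 3/20
  weight(Y=2) = 1/10
Total weight = 3/20 + 1/10 = 1/4
P(Y=1 | obs) = 3/20 / 1/4 = 3/5
P(Y=2 | obs) = 1/10 / 1/4 = 2/5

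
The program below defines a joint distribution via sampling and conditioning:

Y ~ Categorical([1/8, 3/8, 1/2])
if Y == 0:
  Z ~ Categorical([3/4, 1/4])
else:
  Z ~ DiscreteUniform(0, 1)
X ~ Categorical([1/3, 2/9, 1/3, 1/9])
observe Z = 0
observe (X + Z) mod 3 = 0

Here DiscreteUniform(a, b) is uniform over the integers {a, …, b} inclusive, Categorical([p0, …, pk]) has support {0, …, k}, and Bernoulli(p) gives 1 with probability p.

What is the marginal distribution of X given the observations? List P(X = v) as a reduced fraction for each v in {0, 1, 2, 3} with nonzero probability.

Enumerate traces; 6 have nonzero weight after conditioning:
  (Y=0, Z=0, X=0) weight 1/32
  (Y=0, Z=0, X=3) weight 1/96
  (Y=1, Z=0, X=0) weight 1/16
  (Y=1, Z=0, X=3) weight 1/48
  (Y=2, Z=0, X=0) weight 1/12
  (Y=2, Z=0, X=3) weight 1/36
Group by X:
  weight(X=0) = 17/96
  weight(X=3) = 17/288
Total weight = 17/96 + 17/288 = 17/72
P(X=0 | obs) = 17/96 / 17/72 = 3/4
P(X=3 | obs) = 17/288 / 17/72 = 1/4

P(X=0) = 3/4, P(X=3) = 1/4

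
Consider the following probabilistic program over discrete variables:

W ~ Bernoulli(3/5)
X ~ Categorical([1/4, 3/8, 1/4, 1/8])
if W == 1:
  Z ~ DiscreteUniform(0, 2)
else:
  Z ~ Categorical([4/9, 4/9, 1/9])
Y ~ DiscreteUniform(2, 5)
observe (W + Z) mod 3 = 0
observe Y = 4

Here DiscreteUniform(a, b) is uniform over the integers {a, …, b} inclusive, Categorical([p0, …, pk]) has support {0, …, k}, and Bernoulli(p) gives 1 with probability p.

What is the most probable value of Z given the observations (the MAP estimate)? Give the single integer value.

argmax_v P(Z = v | obs) = 2

Enumerate traces; 8 have nonzero weight after conditioning:
  (W=0, X=0, Z=0, Y=4) weight 1/90
  (W=0, X=1, Z=0, Y=4) weight 1/60
  (W=0, X=2, Z=0, Y=4) weight 1/90
  (W=0, X=3, Z=0, Y=4) weight 1/180
  (W=1, X=0, Z=2, Y=4) weight 1/80
  (W=1, X=1, Z=2, Y=4) weight 3/160
  (W=1, X=2, Z=2, Y=4) weight 1/80
  (W=1, X=3, Z=2, Y=4) weight 1/160
Group by Z:
  weight(Z=0) = 2/45
  weight(Z=2) = 1/20
Total weight = 2/45 + 1/20 = 17/180
P(Z=0 | obs) = 2/45 / 17/180 = 8/17
P(Z=2 | obs) = 1/20 / 17/180 = 9/17
argmax = 2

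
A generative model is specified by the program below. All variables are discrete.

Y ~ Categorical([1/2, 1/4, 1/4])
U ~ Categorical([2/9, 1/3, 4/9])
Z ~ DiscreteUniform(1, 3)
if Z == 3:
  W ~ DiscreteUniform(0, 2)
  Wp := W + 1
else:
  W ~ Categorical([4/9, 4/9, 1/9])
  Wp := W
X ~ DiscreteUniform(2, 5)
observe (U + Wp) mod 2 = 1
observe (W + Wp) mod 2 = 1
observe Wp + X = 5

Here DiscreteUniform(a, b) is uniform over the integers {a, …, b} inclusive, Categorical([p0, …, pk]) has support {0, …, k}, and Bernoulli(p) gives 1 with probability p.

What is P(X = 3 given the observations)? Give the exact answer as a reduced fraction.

Enumerate traces; 15 have nonzero weight after conditioning:
  (Y=0, U=0, Z=3, W=0, X=4) weight 1/324
  (Y=0, U=0, Z=3, W=2, X=2) weight 1/324
  (Y=0, U=1, Z=3, W=1, X=3) weight 1/216
  (Y=0, U=2, Z=3, W=0, X=4) weight 1/162
  (Y=0, U=2, Z=3, W=2, X=2) weight 1/162
  (Y=1, U=0, Z=3, W=0, X=4) weight 1/648
  (Y=1, U=0, Z=3, W=2, X=2) weight 1/648
  (Y=1, U=1, Z=3, W=1, X=3) weight 1/432
  … 7 more
Group by X:
  weight(X=2) = 1/54
  weight(X=3) = 1/108
  weight(X=4) = 1/54
Total weight = 1/54 + 1/108 + 1/54 = 5/108
P(X=2 | obs) = 1/54 / 5/108 = 2/5
P(X=3 | obs) = 1/108 / 5/108 = 1/5
P(X=4 | obs) = 1/54 / 5/108 = 2/5

P(X = 3 | obs) = 1/5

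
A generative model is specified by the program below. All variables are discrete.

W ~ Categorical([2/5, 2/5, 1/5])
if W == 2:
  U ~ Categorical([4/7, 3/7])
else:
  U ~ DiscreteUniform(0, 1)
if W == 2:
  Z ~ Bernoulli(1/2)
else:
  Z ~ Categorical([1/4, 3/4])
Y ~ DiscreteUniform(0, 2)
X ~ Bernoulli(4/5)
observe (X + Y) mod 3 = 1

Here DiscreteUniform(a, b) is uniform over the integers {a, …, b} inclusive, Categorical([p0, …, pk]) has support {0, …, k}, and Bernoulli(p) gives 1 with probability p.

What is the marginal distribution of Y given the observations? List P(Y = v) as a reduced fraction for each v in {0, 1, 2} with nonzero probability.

Enumerate traces; 24 have nonzero weight after conditioning:
  (W=0, U=0, Z=0, Y=0, X=1) weight 1/75
  (W=0, U=0, Z=0, Y=1, X=0) weight 1/300
  (W=0, U=0, Z=1, Y=0, X=1) weight 1/25
  (W=0, U=0, Z=1, Y=1, X=0) weight 1/100
  (W=0, U=1, Z=0, Y=0, X=1) weight 1/75
  (W=0, U=1, Z=0, Y=1, X=0) weight 1/300
  (W=0, U=1, Z=1, Y=0, X=1) weight 1/25
  (W=0, U=1, Z=1, Y=1, X=0) weight 1/100
  … 16 more
Group by Y:
  weight(Y=0) = 4/15
  weight(Y=1) = 1/15
Total weight = 4/15 + 1/15 = 1/3
P(Y=0 | obs) = 4/15 / 1/3 = 4/5
P(Y=1 | obs) = 1/15 / 1/3 = 1/5

P(Y=0) = 4/5, P(Y=1) = 1/5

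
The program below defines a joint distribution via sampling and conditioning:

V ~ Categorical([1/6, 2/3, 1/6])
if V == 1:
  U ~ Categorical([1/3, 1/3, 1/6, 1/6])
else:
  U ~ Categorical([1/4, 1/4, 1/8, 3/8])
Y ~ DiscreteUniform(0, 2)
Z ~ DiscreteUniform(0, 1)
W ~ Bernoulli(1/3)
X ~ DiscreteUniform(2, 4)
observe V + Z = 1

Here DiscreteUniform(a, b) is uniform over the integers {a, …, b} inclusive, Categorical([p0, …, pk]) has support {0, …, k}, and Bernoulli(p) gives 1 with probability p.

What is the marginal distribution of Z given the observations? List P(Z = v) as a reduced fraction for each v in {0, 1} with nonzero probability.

P(Z=0) = 4/5, P(Z=1) = 1/5

Enumerate traces; 144 have nonzero weight after conditioning:
  (V=0, U=0, Y=0, Z=1, W=0, X=2) weight 1/648
  (V=0, U=0, Y=0, Z=1, W=0, X=3) weight 1/648
  (V=0, U=0, Y=0, Z=1, W=0, X=4) weight 1/648
  (V=0, U=0, Y=0, Z=1, W=1, X=2) weight 1/1296
  (V=0, U=0, Y=0, Z=1, W=1, X=3) weight 1/1296
  (V=0, U=0, Y=0, Z=1, W=1, X=4) weight 1/1296
  (V=0, U=0, Y=1, Z=1, W=0, X=2) weight 1/648
  (V=0, U=0, Y=1, Z=1, W=0, X=3) weight 1/648
  (V=1, U=0, Y=0, Z=0, W=0, X=2) weight 2/243
  … 135 more
Group by Z:
  weight(Z=0) = 1/3
  weight(Z=1) = 1/12
Total weight = 1/3 + 1/12 = 5/12
P(Z=0 | obs) = 1/3 / 5/12 = 4/5
P(Z=1 | obs) = 1/12 / 5/12 = 1/5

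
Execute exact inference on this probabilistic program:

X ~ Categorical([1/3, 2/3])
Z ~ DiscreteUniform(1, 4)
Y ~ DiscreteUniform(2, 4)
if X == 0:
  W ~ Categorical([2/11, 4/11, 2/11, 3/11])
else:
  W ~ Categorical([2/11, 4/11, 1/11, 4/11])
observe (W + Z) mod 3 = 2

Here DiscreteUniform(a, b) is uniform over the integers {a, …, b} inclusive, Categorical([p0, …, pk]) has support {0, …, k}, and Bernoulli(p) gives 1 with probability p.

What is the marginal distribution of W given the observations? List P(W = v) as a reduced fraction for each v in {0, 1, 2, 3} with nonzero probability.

Enumerate traces; 30 have nonzero weight after conditioning:
  (X=0, Z=1, Y=2, W=1) weight 1/99
  (X=0, Z=1, Y=3, W=1) weight 1/99
  (X=0, Z=1, Y=4, W=1) weight 1/99
  (X=0, Z=2, Y=2, W=0) weight 1/198
  (X=0, Z=2, Y=2, W=3) weight 1/132
  (X=0, Z=2, Y=3, W=0) weight 1/198
  (X=0, Z=2, Y=3, W=3) weight 1/132
  (X=0, Z=2, Y=4, W=0) weight 1/198
  (X=0, Z=3, Y=2, W=2) weight 1/198
  … 21 more
Group by W:
  weight(W=0) = 1/22
  weight(W=1) = 2/11
  weight(W=2) = 1/33
  weight(W=3) = 1/12
Total weight = 1/22 + 2/11 + 1/33 + 1/12 = 15/44
P(W=0 | obs) = 1/22 / 15/44 = 2/15
P(W=1 | obs) = 2/11 / 15/44 = 8/15
P(W=2 | obs) = 1/33 / 15/44 = 4/45
P(W=3 | obs) = 1/12 / 15/44 = 11/45

P(W=0) = 2/15, P(W=1) = 8/15, P(W=2) = 4/45, P(W=3) = 11/45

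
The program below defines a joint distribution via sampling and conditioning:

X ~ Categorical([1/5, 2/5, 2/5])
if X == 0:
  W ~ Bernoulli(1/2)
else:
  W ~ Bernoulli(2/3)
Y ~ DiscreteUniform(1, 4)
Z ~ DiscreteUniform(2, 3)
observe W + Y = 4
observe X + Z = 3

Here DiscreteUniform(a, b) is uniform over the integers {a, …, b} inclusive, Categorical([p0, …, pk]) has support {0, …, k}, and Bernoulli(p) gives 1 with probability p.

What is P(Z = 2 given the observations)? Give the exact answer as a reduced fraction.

Enumerate traces; 4 have nonzero weight after conditioning:
  (X=0, W=0, Y=4, Z=3) weight 1/80
  (X=0, W=1, Y=3, Z=3) weight 1/80
  (X=1, W=0, Y=4, Z=2) weight 1/60
  (X=1, W=1, Y=3, Z=2) weight 1/30
Group by Z:
  weight(Z=2) = 1/20
  weight(Z=3) = 1/40
Total weight = 1/20 + 1/40 = 3/40
P(Z=2 | obs) = 1/20 / 3/40 = 2/3
P(Z=3 | obs) = 1/40 / 3/40 = 1/3

P(Z = 2 | obs) = 2/3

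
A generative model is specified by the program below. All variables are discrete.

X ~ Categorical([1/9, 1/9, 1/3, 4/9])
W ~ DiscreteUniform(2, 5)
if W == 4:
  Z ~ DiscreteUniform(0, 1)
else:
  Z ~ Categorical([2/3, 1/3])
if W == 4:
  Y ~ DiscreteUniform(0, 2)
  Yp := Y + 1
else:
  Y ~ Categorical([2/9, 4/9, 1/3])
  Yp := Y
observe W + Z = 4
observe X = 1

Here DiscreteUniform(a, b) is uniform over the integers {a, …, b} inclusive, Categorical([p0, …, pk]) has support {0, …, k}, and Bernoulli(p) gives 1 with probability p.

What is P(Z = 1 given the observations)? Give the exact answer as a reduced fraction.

Enumerate traces; 6 have nonzero weight after conditioning:
  (X=1, W=3, Z=1, Y=0) weight 1/486
  (X=1, W=3, Z=1, Y=1) weight 1/243
  (X=1, W=3, Z=1, Y=2) weight 1/324
  (X=1, W=4, Z=0, Y=0) weight 1/216
  (X=1, W=4, Z=0, Y=1) weight 1/216
  (X=1, W=4, Z=0, Y=2) weight 1/216
Group by Z:
  weight(Z=0) = 1/72
  weight(Z=1) = 1/108
Total weight = 1/72 + 1/108 = 5/216
P(Z=0 | obs) = 1/72 / 5/216 = 3/5
P(Z=1 | obs) = 1/108 / 5/216 = 2/5

P(Z = 1 | obs) = 2/5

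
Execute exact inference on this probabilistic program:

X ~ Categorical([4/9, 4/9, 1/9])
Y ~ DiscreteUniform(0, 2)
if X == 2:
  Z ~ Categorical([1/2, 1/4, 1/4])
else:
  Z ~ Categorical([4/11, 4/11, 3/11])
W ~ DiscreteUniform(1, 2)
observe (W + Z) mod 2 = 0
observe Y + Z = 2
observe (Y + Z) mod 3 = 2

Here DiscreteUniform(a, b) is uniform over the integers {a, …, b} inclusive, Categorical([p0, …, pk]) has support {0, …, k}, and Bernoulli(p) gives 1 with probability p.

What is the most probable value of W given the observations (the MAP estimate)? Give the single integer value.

argmax_v P(W = v | obs) = 2

Enumerate traces; 9 have nonzero weight after conditioning:
  (X=0, Y=0, Z=2, W=2) weight 2/99
  (X=0, Y=1, Z=1, W=1) weight 8/297
  (X=0, Y=2, Z=0, W=2) weight 8/297
  (X=1, Y=0, Z=2, W=2) weight 2/99
  (X=1, Y=1, Z=1, W=1) weight 8/297
  (X=1, Y=2, Z=0, W=2) weight 8/297
  (X=2, Y=0, Z=2, W=2) weight 1/216
  (X=2, Y=1, Z=1, W=1) weight 1/216
  … 1 more
Group by W:
  weight(W=1) = 139/2376
  weight(W=2) = 257/2376
Total weight = 139/2376 + 257/2376 = 1/6
P(W=1 | obs) = 139/2376 / 1/6 = 139/396
P(W=2 | obs) = 257/2376 / 1/6 = 257/396
argmax = 2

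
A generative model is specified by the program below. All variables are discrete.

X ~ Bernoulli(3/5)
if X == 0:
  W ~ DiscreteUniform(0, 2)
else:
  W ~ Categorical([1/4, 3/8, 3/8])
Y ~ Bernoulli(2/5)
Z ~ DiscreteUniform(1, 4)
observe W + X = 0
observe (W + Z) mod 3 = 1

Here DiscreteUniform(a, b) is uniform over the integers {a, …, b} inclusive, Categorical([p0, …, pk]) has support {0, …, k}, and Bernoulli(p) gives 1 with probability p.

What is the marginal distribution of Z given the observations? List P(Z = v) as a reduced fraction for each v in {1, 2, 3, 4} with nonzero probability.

P(Z=1) = 1/2, P(Z=4) = 1/2

Enumerate traces; 4 have nonzero weight after conditioning:
  (X=0, W=0, Y=0, Z=1) weight 1/50
  (X=0, W=0, Y=0, Z=4) weight 1/50
  (X=0, W=0, Y=1, Z=1) weight 1/75
  (X=0, W=0, Y=1, Z=4) weight 1/75
Group by Z:
  weight(Z=1) = 1/30
  weight(Z=4) = 1/30
Total weight = 1/30 + 1/30 = 1/15
P(Z=1 | obs) = 1/30 / 1/15 = 1/2
P(Z=4 | obs) = 1/30 / 1/15 = 1/2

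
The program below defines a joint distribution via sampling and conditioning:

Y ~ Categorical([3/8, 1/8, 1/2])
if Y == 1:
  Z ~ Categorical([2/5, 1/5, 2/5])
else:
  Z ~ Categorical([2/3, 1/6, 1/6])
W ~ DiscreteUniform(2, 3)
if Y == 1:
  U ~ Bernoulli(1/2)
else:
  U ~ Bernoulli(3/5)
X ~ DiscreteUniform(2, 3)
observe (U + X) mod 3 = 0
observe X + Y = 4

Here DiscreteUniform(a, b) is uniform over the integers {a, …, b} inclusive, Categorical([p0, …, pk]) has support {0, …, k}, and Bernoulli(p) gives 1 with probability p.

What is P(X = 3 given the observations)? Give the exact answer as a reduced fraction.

Enumerate traces; 12 have nonzero weight after conditioning:
  (Y=1, Z=0, W=2, U=0, X=3) weight 1/160
  (Y=1, Z=0, W=3, U=0, X=3) weight 1/160
  (Y=1, Z=1, W=2, U=0, X=3) weight 1/320
  (Y=1, Z=1, W=3, U=0, X=3) weight 1/320
  (Y=1, Z=2, W=2, U=0, X=3) weight 1/160
  (Y=1, Z=2, W=3, U=0, X=3) weight 1/160
  (Y=2, Z=0, W=2, U=1, X=2) weight 1/20
  (Y=2, Z=0, W=3, U=1, X=2) weight 1/20
  … 4 more
Group by X:
  weight(X=2) = 3/20
  weight(X=3) = 1/32
Total weight = 3/20 + 1/32 = 29/160
P(X=2 | obs) = 3/20 / 29/160 = 24/29
P(X=3 | obs) = 1/32 / 29/160 = 5/29

P(X = 3 | obs) = 5/29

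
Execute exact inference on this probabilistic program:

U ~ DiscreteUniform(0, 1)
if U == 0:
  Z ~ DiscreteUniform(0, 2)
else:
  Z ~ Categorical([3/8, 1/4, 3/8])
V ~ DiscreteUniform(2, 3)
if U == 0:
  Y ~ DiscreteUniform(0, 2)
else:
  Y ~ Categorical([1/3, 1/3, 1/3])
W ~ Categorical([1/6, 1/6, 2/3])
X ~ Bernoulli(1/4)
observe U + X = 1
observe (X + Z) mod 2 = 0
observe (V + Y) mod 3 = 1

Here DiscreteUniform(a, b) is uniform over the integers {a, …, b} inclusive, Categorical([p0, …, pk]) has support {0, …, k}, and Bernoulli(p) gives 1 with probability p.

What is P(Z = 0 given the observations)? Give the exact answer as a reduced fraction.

P(Z = 0 | obs) = 27/62

Enumerate traces; 18 have nonzero weight after conditioning:
  (U=0, Z=1, V=2, Y=2, W=0, X=1) weight 1/864
  (U=0, Z=1, V=2, Y=2, W=1, X=1) weight 1/864
  (U=0, Z=1, V=2, Y=2, W=2, X=1) weight 1/216
  (U=0, Z=1, V=3, Y=1, W=0, X=1) weight 1/864
  (U=0, Z=1, V=3, Y=1, W=1, X=1) weight 1/864
  (U=0, Z=1, V=3, Y=1, W=2, X=1) weight 1/216
  (U=1, Z=0, V=2, Y=2, W=0, X=0) weight 1/256
  (U=1, Z=0, V=2, Y=2, W=1, X=0) weight 1/256
  (U=1, Z=2, V=2, Y=2, W=0, X=0) weight 1/256
  … 9 more
Group by Z:
  weight(Z=0) = 3/64
  weight(Z=1) = 1/72
  weight(Z=2) = 3/64
Total weight = 3/64 + 1/72 + 3/64 = 31/288
P(Z=0 | obs) = 3/64 / 31/288 = 27/62
P(Z=1 | obs) = 1/72 / 31/288 = 4/31
P(Z=2 | obs) = 3/64 / 31/288 = 27/62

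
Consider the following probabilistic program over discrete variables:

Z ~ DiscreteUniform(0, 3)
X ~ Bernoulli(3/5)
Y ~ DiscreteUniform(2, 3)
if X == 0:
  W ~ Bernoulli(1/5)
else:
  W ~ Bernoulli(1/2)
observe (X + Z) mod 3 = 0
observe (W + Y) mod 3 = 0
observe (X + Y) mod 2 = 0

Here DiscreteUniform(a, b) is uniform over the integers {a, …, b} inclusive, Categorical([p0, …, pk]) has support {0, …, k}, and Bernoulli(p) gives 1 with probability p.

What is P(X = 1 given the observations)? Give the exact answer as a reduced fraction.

P(X = 1 | obs) = 15/23

Enumerate traces; 3 have nonzero weight after conditioning:
  (Z=0, X=0, Y=2, W=1) weight 1/100
  (Z=2, X=1, Y=3, W=0) weight 3/80
  (Z=3, X=0, Y=2, W=1) weight 1/100
Group by X:
  weight(X=0) = 1/50
  weight(X=1) = 3/80
Total weight = 1/50 + 3/80 = 23/400
P(X=0 | obs) = 1/50 / 23/400 = 8/23
P(X=1 | obs) = 3/80 / 23/400 = 15/23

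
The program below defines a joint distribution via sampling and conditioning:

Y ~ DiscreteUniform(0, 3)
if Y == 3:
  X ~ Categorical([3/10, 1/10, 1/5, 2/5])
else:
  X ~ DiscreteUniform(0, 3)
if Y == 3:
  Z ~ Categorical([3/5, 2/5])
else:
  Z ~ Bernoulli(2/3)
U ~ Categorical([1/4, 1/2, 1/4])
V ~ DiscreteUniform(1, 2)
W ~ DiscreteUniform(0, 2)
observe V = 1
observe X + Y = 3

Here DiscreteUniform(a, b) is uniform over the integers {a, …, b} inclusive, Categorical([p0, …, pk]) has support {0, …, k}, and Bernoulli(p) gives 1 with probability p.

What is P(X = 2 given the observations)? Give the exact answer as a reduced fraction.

P(X = 2 | obs) = 5/21

Enumerate traces; 72 have nonzero weight after conditioning:
  (Y=0, X=3, Z=0, U=0, V=1, W=0) weight 1/1152
  (Y=0, X=3, Z=0, U=0, V=1, W=1) weight 1/1152
  (Y=0, X=3, Z=0, U=0, V=1, W=2) weight 1/1152
  (Y=0, X=3, Z=0, U=1, V=1, W=0) weight 1/576
  (Y=0, X=3, Z=0, U=1, V=1, W=1) weight 1/576
  (Y=0, X=3, Z=0, U=1, V=1, W=2) weight 1/576
  (Y=0, X=3, Z=0, U=2, V=1, W=0) weight 1/1152
  (Y=0, X=3, Z=0, U=2, V=1, W=1) weight 1/1152
  (Y=1, X=2, Z=0, U=0, V=1, W=0) weight 1/1152
  (Y=2, X=1, Z=0, U=0, V=1, W=0) weight 1/1152
  … 62 more
Group by X:
  weight(X=0) = 3/80
  weight(X=1) = 1/32
  weight(X=2) = 1/32
  weight(X=3) = 1/32
Total weight = 3/80 + 1/32 + 1/32 + 1/32 = 21/160
P(X=0 | obs) = 3/80 / 21/160 = 2/7
P(X=1 | obs) = 1/32 / 21/160 = 5/21
P(X=2 | obs) = 1/32 / 21/160 = 5/21
P(X=3 | obs) = 1/32 / 21/160 = 5/21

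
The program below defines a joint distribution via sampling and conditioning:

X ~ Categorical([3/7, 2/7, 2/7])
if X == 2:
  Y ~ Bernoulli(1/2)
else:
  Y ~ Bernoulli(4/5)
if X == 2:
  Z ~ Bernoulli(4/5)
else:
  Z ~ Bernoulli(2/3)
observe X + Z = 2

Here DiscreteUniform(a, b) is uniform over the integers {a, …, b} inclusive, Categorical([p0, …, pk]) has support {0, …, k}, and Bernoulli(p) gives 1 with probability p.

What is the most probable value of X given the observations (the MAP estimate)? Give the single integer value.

argmax_v P(X = v | obs) = 1

Enumerate traces; 4 have nonzero weight after conditioning:
  (X=1, Y=0, Z=1) weight 4/105
  (X=1, Y=1, Z=1) weight 16/105
  (X=2, Y=0, Z=0) weight 1/35
  (X=2, Y=1, Z=0) weight 1/35
Group by X:
  weight(X=1) = 4/21
  weight(X=2) = 2/35
Total weight = 4/21 + 2/35 = 26/105
P(X=1 | obs) = 4/21 / 26/105 = 10/13
P(X=2 | obs) = 2/35 / 26/105 = 3/13
argmax = 1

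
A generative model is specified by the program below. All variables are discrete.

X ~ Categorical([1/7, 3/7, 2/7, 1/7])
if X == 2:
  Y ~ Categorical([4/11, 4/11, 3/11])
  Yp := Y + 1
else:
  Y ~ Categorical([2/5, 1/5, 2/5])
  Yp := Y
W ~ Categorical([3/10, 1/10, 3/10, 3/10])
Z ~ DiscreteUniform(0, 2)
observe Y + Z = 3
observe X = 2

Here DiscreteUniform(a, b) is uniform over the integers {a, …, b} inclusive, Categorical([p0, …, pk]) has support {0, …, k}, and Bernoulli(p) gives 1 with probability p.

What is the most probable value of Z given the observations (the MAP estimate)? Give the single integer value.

Enumerate traces; 8 have nonzero weight after conditioning:
  (X=2, Y=1, W=0, Z=2) weight 4/385
  (X=2, Y=1, W=1, Z=2) weight 4/1155
  (X=2, Y=1, W=2, Z=2) weight 4/385
  (X=2, Y=1, W=3, Z=2) weight 4/385
  (X=2, Y=2, W=0, Z=1) weight 3/385
  (X=2, Y=2, W=1, Z=1) weight 1/385
  (X=2, Y=2, W=2, Z=1) weight 3/385
  (X=2, Y=2, W=3, Z=1) weight 3/385
Group by Z:
  weight(Z=1) = 2/77
  weight(Z=2) = 8/231
Total weight = 2/77 + 8/231 = 2/33
P(Z=1 | obs) = 2/77 / 2/33 = 3/7
P(Z=2 | obs) = 8/231 / 2/33 = 4/7
argmax = 2

argmax_v P(Z = v | obs) = 2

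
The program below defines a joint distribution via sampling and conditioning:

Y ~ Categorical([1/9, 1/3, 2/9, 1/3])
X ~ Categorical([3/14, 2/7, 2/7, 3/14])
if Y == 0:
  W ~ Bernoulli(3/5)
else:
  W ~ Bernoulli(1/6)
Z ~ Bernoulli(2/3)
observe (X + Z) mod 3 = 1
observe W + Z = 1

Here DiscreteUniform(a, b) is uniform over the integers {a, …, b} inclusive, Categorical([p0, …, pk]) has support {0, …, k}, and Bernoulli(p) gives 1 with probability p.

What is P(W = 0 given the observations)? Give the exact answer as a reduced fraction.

Enumerate traces; 12 have nonzero weight after conditioning:
  (Y=0, X=0, W=0, Z=1) weight 2/315
  (Y=0, X=1, W=1, Z=0) weight 2/315
  (Y=0, X=3, W=0, Z=1) weight 2/315
  (Y=1, X=0, W=0, Z=1) weight 5/126
  (Y=1, X=1, W=1, Z=0) weight 1/189
  (Y=1, X=3, W=0, Z=1) weight 5/126
  (Y=2, X=0, W=0, Z=1) weight 5/189
  (Y=2, X=1, W=1, Z=0) weight 2/567
  … 4 more
Group by W:
  weight(W=0) = 212/945
  weight(W=1) = 58/2835
Total weight = 212/945 + 58/2835 = 694/2835
P(W=0 | obs) = 212/945 / 694/2835 = 318/347
P(W=1 | obs) = 58/2835 / 694/2835 = 29/347

P(W = 0 | obs) = 318/347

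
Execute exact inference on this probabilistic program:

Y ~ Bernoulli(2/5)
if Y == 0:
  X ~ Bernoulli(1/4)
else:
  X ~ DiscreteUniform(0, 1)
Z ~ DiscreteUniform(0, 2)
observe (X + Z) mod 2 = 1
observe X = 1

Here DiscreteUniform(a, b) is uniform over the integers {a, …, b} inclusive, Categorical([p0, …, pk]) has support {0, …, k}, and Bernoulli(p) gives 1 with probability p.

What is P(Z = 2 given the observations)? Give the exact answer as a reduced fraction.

Enumerate traces; 4 have nonzero weight after conditioning:
  (Y=0, X=1, Z=0) weight 1/20
  (Y=0, X=1, Z=2) weight 1/20
  (Y=1, X=1, Z=0) weight 1/15
  (Y=1, X=1, Z=2) weight 1/15
Group by Z:
  weight(Z=0) = 7/60
  weight(Z=2) = 7/60
Total weight = 7/60 + 7/60 = 7/30
P(Z=0 | obs) = 7/60 / 7/30 = 1/2
P(Z=2 | obs) = 7/60 / 7/30 = 1/2

P(Z = 2 | obs) = 1/2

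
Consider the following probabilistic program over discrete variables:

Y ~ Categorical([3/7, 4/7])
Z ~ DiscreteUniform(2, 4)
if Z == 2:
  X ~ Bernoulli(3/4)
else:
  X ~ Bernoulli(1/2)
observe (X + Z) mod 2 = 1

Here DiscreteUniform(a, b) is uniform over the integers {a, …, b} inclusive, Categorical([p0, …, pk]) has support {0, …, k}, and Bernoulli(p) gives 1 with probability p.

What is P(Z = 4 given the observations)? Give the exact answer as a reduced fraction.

P(Z = 4 | obs) = 2/7

Enumerate traces; 6 have nonzero weight after conditioning:
  (Y=0, Z=2, X=1) weight 3/28
  (Y=0, Z=3, X=0) weight 1/14
  (Y=0, Z=4, X=1) weight 1/14
  (Y=1, Z=2, X=1) weight 1/7
  (Y=1, Z=3, X=0) weight 2/21
  (Y=1, Z=4, X=1) weight 2/21
Group by Z:
  weight(Z=2) = 1/4
  weight(Z=3) = 1/6
  weight(Z=4) = 1/6
Total weight = 1/4 + 1/6 + 1/6 = 7/12
P(Z=2 | obs) = 1/4 / 7/12 = 3/7
P(Z=3 | obs) = 1/6 / 7/12 = 2/7
P(Z=4 | obs) = 1/6 / 7/12 = 2/7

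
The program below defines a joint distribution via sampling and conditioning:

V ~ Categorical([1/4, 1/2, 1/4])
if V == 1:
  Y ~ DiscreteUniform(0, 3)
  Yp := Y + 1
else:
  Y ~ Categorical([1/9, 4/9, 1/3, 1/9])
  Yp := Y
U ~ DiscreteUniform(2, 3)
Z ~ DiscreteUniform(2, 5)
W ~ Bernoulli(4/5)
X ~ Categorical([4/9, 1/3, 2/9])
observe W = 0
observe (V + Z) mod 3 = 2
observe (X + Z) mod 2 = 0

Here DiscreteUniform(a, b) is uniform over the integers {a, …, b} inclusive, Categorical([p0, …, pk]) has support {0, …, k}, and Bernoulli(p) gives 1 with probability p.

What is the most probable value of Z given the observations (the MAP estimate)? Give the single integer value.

Enumerate traces; 48 have nonzero weight after conditioning:
  (V=0, Y=0, U=2, Z=2, W=0, X=0) weight 1/3240
  (V=0, Y=0, U=2, Z=2, W=0, X=2) weight 1/6480
  (V=0, Y=0, U=2, Z=5, W=0, X=1) weight 1/4320
  (V=0, Y=0, U=3, Z=2, W=0, X=0) weight 1/3240
  (V=0, Y=0, U=3, Z=2, W=0, X=2) weight 1/6480
  (V=0, Y=0, U=3, Z=5, W=0, X=1) weight 1/4320
  (V=0, Y=1, U=2, Z=2, W=0, X=0) weight 1/810
  (V=0, Y=1, U=2, Z=2, W=0, X=2) weight 1/1620
  (V=1, Y=0, U=2, Z=4, W=0, X=0) weight 1/720
  (V=2, Y=0, U=2, Z=3, W=0, X=1) weight 1/4320
  … 38 more
Group by Z:
  weight(Z=2) = 1/120
  weight(Z=3) = 1/240
  weight(Z=4) = 1/60
  weight(Z=5) = 1/240
Total weight = 1/120 + 1/240 + 1/60 + 1/240 = 1/30
P(Z=2 | obs) = 1/120 / 1/30 = 1/4
P(Z=3 | obs) = 1/240 / 1/30 = 1/8
P(Z=4 | obs) = 1/60 / 1/30 = 1/2
P(Z=5 | obs) = 1/240 / 1/30 = 1/8
argmax = 4

argmax_v P(Z = v | obs) = 4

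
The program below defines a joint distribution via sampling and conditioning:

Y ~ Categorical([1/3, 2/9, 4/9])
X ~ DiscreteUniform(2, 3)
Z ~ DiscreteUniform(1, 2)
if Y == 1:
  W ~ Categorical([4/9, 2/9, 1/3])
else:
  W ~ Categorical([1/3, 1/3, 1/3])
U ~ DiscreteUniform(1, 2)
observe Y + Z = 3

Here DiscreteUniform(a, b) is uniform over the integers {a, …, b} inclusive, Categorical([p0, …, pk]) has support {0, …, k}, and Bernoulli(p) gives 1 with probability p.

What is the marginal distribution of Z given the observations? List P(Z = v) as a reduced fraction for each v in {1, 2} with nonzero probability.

Enumerate traces; 24 have nonzero weight after conditioning:
  (Y=1, X=2, Z=2, W=0, U=1) weight 1/81
  (Y=1, X=2, Z=2, W=0, U=2) weight 1/81
  (Y=1, X=2, Z=2, W=1, U=1) weight 1/162
  (Y=1, X=2, Z=2, W=1, U=2) weight 1/162
  (Y=1, X=2, Z=2, W=2, U=1) weight 1/108
  (Y=1, X=2, Z=2, W=2, U=2) weight 1/108
  (Y=1, X=3, Z=2, W=0, U=1) weight 1/81
  (Y=1, X=3, Z=2, W=0, U=2) weight 1/81
  (Y=2, X=2, Z=1, W=0, U=1) weight 1/54
  … 15 more
Group by Z:
  weight(Z=1) = 2/9
  weight(Z=2) = 1/9
Total weight = 2/9 + 1/9 = 1/3
P(Z=1 | obs) = 2/9 / 1/3 = 2/3
P(Z=2 | obs) = 1/9 / 1/3 = 1/3

P(Z=1) = 2/3, P(Z=2) = 1/3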